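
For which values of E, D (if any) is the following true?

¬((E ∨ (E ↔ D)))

E: False, D: True

  ¬((E ∨ (E ↔ D))) = True
    E ∨ (E ↔ D) = False
      E ↔ D = False
The formula evaluates to True.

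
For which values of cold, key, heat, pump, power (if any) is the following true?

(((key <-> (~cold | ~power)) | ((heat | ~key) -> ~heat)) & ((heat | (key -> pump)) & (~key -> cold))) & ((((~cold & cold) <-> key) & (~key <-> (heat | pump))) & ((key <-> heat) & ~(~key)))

Case key = True: the formula simplifies to (((~cold | ~power) | (heat -> ~heat)) & (heat | pump)) & (((~cold & cold) & ~((heat | pump))) & heat).
  cold = True: the conjunct ~cold is False.
  cold = False: the conjunct cold is False.
Case key = False: the conjunct ~(~key) becomes ~(~False) = False.
Both cases fail — unsatisfiable.

Unsatisfiable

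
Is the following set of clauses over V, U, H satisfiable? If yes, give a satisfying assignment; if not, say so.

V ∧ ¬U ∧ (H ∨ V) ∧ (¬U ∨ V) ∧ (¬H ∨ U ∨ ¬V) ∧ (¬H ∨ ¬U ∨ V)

Unit clause (V) forces V = True.
Unit clause (¬U) forces U = False.
In (¬H ∨ U ∨ ¬V) only ¬H is left, so H = False.
Check each clause:
  (V): V holds.
  (¬U): ¬U holds.
  (H ∨ V): V holds.
  (¬U ∨ V): ¬U holds.
  (¬H ∨ U ∨ ¬V): ¬H holds.
  (¬H ∨ ¬U ∨ V): ¬H holds.
All clauses satisfied.

V = True, U = False, H = False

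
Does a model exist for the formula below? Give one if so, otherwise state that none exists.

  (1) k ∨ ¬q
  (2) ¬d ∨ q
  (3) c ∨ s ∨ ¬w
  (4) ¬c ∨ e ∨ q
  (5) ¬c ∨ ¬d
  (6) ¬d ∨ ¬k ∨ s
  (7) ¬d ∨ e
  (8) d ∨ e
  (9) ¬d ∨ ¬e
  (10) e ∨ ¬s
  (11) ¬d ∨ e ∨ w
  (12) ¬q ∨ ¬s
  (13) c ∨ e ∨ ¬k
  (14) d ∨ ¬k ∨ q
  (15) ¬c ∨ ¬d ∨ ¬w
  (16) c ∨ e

d = False, s = True, e = True, q = False, w = True, k = False, c = True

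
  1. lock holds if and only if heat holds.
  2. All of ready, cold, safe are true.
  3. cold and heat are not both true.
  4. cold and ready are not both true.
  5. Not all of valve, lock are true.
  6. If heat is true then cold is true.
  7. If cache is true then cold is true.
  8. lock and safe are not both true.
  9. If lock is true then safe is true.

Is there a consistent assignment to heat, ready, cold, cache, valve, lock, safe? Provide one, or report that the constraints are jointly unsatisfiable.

Case ready = True:
  (2) forces cold = True.
  Constraint (4) is violated (cold=T, ready=T) — contradiction.
Case ready = False:
  Constraint (2) is violated (ready=F) — contradiction.
Both cases fail — unsatisfiable.

UNSATISFIABLE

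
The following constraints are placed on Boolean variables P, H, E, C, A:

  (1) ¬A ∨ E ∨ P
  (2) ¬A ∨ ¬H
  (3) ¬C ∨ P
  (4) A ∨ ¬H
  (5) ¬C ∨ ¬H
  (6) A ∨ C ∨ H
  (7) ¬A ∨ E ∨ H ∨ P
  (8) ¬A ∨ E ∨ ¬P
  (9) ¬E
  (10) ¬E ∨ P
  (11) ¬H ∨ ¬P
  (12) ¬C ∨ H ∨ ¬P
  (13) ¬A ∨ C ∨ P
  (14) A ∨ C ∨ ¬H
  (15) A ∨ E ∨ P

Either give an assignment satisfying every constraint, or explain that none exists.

The formula is unsatisfiable.

Case A = True:
  (¬A ∨ ¬H) forces H = False.
  (¬E) forces E = False.
  (¬A ∨ E ∨ P) forces P = True.
  Clause (¬A ∨ E ∨ ¬P) is falsified — contradiction.
Case A = False:
  (A ∨ ¬H) forces H = False.
  (A ∨ C ∨ H) forces C = True.
  (¬C ∨ P) forces P = True.
  Clause (¬C ∨ H ∨ ¬P) is falsified — contradiction.
Both cases fail, so the formula is unsatisfiable.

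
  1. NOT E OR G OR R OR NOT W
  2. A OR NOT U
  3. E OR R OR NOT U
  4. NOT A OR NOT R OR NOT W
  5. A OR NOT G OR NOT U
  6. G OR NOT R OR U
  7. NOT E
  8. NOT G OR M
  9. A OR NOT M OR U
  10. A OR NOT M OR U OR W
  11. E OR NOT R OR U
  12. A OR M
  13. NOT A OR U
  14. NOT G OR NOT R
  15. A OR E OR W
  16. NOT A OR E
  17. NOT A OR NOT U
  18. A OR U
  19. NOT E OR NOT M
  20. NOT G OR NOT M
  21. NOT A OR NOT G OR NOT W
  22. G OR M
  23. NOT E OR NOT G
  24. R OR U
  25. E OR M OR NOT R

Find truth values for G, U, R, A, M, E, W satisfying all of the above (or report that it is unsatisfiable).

Case A = True:
  (NOT E) forces E = False.
  Clause (NOT A OR E) is falsified — contradiction.
Case A = False:
  (A OR NOT U) forces U = False.
  Clause (A OR U) is falsified — contradiction.
Both cases fail, so the formula is unsatisfiable.

No satisfying assignment exists.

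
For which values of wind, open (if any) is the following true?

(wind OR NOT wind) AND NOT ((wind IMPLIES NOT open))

wind = True, open = True

  wind OR NOT wind = True
    NOT wind = False
  NOT ((wind IMPLIES NOT open)) = True
    wind IMPLIES NOT open = False
      NOT open = False
Both conjuncts True, so the formula holds.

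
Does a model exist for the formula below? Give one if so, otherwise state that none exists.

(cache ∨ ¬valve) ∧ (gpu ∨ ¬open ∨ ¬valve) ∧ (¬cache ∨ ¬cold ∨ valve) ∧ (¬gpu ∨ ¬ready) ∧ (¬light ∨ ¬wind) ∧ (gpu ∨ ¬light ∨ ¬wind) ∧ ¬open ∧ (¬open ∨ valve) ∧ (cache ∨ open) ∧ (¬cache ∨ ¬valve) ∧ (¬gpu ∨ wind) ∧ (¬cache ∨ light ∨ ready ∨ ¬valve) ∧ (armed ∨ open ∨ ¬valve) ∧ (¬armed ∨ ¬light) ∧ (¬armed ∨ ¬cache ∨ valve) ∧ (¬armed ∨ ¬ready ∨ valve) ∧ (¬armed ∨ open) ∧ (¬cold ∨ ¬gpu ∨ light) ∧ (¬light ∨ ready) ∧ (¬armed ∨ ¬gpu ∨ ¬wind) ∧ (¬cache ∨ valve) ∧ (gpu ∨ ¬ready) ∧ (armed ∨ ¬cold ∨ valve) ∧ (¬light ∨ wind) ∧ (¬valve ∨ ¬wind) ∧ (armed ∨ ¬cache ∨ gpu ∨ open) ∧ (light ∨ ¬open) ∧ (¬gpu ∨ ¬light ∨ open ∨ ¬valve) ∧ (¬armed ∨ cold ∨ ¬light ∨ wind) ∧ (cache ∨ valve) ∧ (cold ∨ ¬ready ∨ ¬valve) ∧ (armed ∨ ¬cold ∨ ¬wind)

The formula is unsatisfiable.

Case open = True:
  Clause (¬open) is falsified — contradiction.
Case open = False:
  (cache ∨ open) forces cache = True.
  (¬cache ∨ ¬valve) forces valve = False.
  Clause (¬cache ∨ valve) is falsified — contradiction.
Both cases fail, so the formula is unsatisfiable.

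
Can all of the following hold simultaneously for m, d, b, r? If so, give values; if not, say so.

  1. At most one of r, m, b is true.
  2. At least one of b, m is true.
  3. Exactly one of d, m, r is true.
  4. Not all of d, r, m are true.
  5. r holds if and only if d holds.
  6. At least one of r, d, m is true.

m = True, d = False, b = False, r = False

  (1) {r, m, b}: 1 true — at most one ✓
  (2) {b, m}: 1 true — at least one ✓
  (3) {d, m, r}: 1 true — exactly one ✓
  (4) {d, r, m}: 1/3 true — not all ✓
  (5) r=F, d=F — same ✓
  (6) {r, d, m}: 1 true — at least one ✓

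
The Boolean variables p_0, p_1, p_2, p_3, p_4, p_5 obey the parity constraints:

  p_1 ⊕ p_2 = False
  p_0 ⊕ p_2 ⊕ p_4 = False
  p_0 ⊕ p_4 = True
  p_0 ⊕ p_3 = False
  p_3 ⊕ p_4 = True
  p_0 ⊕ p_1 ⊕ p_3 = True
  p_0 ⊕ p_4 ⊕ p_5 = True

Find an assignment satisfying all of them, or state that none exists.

p_0=F; p_1=T; p_2=T; p_3=F; p_4=T; p_5=F

p_1 ⊕ p_2 = T ⊕ T = False ✓
p_0 ⊕ p_2 ⊕ p_4 = F ⊕ T ⊕ T = False ✓
p_0 ⊕ p_4 = F ⊕ T = True ✓
p_0 ⊕ p_3 = F ⊕ F = False ✓
p_3 ⊕ p_4 = F ⊕ T = True ✓
p_0 ⊕ p_1 ⊕ p_3 = F ⊕ T ⊕ F = True ✓
p_0 ⊕ p_4 ⊕ p_5 = F ⊕ T ⊕ F = True ✓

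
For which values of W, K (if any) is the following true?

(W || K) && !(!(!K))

W: True; K: False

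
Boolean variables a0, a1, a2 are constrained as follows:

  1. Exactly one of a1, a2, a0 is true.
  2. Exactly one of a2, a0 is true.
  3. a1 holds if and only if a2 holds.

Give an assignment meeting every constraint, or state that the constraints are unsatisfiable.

a0: True; a1: False; a2: False

  (1) {a1, a2, a0}: 1 true — exactly one ✓
  (2) {a2, a0}: 1 true — exactly one ✓
  (3) a1=F, a2=F — same ✓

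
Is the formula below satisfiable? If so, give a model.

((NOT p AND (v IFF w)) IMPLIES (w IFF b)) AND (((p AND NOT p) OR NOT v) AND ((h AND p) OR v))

w = True; p = True; b = True; h = True; v = False

  (NOT p AND (v IFF w)) IMPLIES (w IFF b) = True
    NOT p AND (v IFF w) = False
      NOT p = False
      v IFF w = False
    w IFF b = True
  ((p AND NOT p) OR NOT v) AND ((h AND p) OR v) = True
    (p AND NOT p) OR NOT v = True
      p AND NOT p = False
        NOT p = False
      NOT v = True
    (h AND p) OR v = True
      h AND p = True
Both conjuncts True, so the formula holds.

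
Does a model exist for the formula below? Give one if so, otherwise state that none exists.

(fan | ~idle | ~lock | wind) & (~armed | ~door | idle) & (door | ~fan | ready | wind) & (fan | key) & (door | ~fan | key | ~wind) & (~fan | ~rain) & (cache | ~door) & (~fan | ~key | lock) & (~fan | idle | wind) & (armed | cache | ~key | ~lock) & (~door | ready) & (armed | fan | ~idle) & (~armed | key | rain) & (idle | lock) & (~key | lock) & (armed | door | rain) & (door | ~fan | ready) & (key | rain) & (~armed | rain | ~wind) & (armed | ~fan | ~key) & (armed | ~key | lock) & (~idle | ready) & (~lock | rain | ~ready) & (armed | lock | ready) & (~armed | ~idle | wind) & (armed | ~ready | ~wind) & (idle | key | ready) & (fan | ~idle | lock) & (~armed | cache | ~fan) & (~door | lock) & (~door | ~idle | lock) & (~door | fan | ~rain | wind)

Try lock = False:
  (idle | lock) forces idle = True.
  (~key | lock) forces key = False.
  (fan | key) forces fan = True.
  (~fan | ~rain) forces rain = False.
  clause (key | rain) is falsified — backtrack.
So lock = True.
Set fan = False.
  then (fan | key) forces key = True.
Set idle = False.
Set rain = False.
  then (~lock | rain | ~ready) forces ready = False.
  then (~door | ready) forces door = False.
  then (armed | door | rain) forces armed = True.
  then (~armed | rain | ~wind) forces wind = False.
Set cache = True.
All clauses satisfied.

lock: True; fan: False; idle: False; rain: False; ready: False; door: False; key: True; cache: True; wind: False; armed: True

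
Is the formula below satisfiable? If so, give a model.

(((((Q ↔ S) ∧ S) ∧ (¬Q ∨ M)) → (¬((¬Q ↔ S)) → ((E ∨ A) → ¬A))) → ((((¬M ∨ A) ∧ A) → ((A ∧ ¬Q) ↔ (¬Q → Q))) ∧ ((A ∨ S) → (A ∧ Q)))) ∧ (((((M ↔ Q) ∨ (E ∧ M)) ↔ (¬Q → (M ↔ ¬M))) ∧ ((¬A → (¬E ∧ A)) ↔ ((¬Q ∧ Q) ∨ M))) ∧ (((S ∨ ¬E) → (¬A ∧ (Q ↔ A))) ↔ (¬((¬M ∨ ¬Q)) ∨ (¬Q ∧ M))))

UNSATISFIABLE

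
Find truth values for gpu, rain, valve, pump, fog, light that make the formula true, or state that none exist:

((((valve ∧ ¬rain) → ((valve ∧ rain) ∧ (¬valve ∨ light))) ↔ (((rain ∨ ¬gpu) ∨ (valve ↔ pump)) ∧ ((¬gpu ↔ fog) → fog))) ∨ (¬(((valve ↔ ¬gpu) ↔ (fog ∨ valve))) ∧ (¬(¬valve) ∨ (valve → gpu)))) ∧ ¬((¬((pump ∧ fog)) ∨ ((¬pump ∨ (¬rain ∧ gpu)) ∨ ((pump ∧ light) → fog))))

Unsatisfiable

The conjunct ¬((¬((pump ∧ fog)) ∨ ((¬pump ∨ (¬rain ∧ gpu)) ∨ ((pump ∧ light) → fog)))) is unsatisfiable on its own:
  fog = True: this becomes ¬((¬pump ∨ True)) = False.
  fog = False: this becomes ¬((True ∨ ((¬pump ∨ (¬rain ∧ gpu)) ∨ ¬((pump ∧ light))))) = False.
So the whole conjunction is unsatisfiable.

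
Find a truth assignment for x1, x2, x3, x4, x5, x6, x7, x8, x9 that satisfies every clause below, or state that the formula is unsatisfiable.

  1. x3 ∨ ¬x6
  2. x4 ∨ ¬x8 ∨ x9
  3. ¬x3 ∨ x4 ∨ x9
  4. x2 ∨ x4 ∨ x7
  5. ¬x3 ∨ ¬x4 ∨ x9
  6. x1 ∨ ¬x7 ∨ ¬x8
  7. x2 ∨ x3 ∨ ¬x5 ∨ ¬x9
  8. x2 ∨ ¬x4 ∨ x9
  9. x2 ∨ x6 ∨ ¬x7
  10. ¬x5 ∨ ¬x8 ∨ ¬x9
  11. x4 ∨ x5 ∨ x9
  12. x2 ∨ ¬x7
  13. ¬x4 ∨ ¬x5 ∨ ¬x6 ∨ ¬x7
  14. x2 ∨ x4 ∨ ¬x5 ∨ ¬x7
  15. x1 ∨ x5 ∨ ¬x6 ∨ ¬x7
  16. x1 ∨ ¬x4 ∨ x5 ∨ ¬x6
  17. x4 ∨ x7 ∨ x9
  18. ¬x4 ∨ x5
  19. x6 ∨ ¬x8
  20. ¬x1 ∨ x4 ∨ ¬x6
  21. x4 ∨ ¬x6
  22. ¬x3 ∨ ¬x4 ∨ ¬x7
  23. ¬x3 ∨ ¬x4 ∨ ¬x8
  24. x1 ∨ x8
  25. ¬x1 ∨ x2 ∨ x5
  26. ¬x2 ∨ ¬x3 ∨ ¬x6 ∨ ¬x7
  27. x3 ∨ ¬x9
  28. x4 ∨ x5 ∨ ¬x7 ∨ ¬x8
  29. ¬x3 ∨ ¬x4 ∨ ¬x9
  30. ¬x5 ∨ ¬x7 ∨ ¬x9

Set x1 = True.
Set x2 = True.
Set x3 = False.
  then (x3 ∨ ¬x6) forces x6 = False.
  then (x6 ∨ ¬x8) forces x8 = False.
  then (x3 ∨ ¬x9) forces x9 = False.
Set x4 = True.
  then (¬x4 ∨ x5) forces x5 = True.
Set x7 = True.
All clauses satisfied.

x1=T, x2=T, x3=F, x4=T, x5=T, x6=F, x7=T, x8=F, x9=F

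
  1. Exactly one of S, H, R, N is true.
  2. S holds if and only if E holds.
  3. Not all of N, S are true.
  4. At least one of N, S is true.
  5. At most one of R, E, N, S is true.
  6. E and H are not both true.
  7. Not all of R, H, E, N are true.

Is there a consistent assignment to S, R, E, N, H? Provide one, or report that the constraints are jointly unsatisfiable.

S = False, R = False, E = False, N = True, H = False

  (1) {S, H, R, N}: 1 true — exactly one ✓
  (2) S=F, E=F — same ✓
  (3) {N, S}: 1/2 true — not all ✓
  (4) {N, S}: 1 true — at least one ✓
  (5) {R, E, N, S}: 1 true — at most one ✓
  (6) E=F, H=F — not both ✓
  (7) {R, H, E, N}: 1/4 true — not all ✓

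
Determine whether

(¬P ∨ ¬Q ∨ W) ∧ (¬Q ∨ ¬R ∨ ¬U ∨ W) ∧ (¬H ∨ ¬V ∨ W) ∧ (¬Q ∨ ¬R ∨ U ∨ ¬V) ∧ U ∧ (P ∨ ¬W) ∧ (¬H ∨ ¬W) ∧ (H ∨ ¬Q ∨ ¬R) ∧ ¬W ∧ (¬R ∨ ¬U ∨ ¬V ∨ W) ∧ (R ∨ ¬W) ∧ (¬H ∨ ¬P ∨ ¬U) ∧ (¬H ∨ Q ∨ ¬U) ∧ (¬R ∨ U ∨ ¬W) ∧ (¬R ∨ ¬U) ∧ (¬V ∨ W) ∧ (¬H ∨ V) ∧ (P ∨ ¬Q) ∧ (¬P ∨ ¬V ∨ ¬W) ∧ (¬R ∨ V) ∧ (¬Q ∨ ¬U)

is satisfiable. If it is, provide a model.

H: False; R: False; P: True; Q: False; W: False; U: True; V: False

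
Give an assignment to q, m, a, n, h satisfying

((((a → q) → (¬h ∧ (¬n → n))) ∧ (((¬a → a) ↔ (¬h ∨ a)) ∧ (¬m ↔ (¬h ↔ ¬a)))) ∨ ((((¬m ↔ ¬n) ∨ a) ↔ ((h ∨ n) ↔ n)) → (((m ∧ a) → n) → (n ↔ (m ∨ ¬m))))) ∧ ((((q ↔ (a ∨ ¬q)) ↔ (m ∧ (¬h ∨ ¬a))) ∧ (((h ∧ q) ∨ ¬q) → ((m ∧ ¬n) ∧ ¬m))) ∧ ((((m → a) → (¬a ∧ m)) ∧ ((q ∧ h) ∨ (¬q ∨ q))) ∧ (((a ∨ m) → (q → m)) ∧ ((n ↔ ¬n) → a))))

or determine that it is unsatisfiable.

Case a = True: the conjunct (m → a) → (¬a ∧ m) becomes (m → True) → (False ∧ m) = False.
Case a = False: the formula simplifies to (((¬h ∧ (¬n → n)) ∧ (h ∧ (¬m ↔ ¬h))) ∨ (((¬m ↔ ¬n) ↔ ((h ∨ n) ↔ n)) → (n ↔ (m ∨ ¬m)))) ∧ ((((q ↔ ¬q) ↔ m) ∧ (((h ∧ q) ∨ ¬q) → ((m ∧ ¬n) ∧ ¬m))) ∧ (((¬m → m) ∧ ((q ∧ h) ∨ (¬q ∨ q))) ∧ ((m → (q → m)) ∧ ¬((n ↔ ¬n))))).
  m = True: simplifies to (((¬h ∧ (¬n → n)) ∧ (h ∧ h)) ∨ ((n ↔ ((h ∨ n) ↔ n)) → n)) ∧ (((q ↔ ¬q) ∧ ¬(((h ∧ q) ∨ ¬q))) ∧ (((q ∧ h) ∨ (¬q ∨ q)) ∧ ¬((n ↔ ¬n)))).
    q = True: the conjunct q ↔ ¬q becomes True ↔ ¬True = False.
    q = False: the conjunct q ↔ ¬q becomes False ↔ ¬False = False.
  m = False: the conjunct ¬m → m becomes ¬False → False = False.
Both cases fail — unsatisfiable.

No satisfying assignment exists.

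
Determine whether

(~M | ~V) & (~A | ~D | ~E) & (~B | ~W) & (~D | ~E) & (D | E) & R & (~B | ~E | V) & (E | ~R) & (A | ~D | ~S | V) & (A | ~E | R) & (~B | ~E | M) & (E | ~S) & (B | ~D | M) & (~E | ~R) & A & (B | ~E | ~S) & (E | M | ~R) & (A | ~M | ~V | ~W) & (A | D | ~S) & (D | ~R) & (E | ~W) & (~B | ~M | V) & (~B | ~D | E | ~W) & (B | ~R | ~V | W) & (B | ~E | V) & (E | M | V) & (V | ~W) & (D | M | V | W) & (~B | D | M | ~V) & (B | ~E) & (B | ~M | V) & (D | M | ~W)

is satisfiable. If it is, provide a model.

Case R = True:
  (E | ~R) forces E = True.
  Clause (~E | ~R) is falsified — contradiction.
Case R = False:
  Clause (R) is falsified — contradiction.
Both cases fail, so the formula is unsatisfiable.

The formula is unsatisfiable.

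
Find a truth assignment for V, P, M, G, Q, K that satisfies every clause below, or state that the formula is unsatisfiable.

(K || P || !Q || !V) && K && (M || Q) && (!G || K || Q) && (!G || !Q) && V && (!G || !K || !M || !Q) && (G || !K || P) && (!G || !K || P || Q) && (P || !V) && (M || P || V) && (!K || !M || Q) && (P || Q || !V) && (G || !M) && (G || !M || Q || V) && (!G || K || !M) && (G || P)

V: True; P: True; M: False; G: False; Q: True; K: True

Unit clause (K) forces K = True.
Unit clause (V) forces V = True.
In (P || !V) only P is left, so P = True.
Try M = True:
  (!K || !M || Q) forces Q = True.
  (!G || !Q) forces G = False.
  clause (G || !M) is falsified — backtrack.
So M = False.
  then (M || Q) forces Q = True.
  then (!G || !Q) forces G = False.
All clauses satisfied.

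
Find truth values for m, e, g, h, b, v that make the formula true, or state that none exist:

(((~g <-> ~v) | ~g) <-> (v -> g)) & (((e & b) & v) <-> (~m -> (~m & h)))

m: True, e: True, g: True, h: True, b: True, v: True

  ((~g <-> ~v) | ~g) <-> (v -> g) = True
    (~g <-> ~v) | ~g = True
      ~g <-> ~v = True
        ~g = False
        ~v = False
      ~g = False
    v -> g = True
  ((e & b) & v) <-> (~m -> (~m & h)) = True
    (e & b) & v = True
      e & b = True
    ~m -> (~m & h) = True
      ~m = False
      ~m & h = False
        ~m = False
Both conjuncts True, so the formula holds.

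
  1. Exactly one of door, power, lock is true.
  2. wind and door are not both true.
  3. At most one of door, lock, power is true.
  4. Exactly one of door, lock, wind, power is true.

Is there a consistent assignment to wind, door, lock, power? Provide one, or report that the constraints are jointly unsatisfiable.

wind = False, door = True, lock = False, power = False

  (1) {door, power, lock}: 1 true — exactly one ✓
  (2) wind=F, door=T — not both ✓
  (3) {door, lock, power}: 1 true — at most one ✓
  (4) {door, lock, wind, power}: 1 true — exactly one ✓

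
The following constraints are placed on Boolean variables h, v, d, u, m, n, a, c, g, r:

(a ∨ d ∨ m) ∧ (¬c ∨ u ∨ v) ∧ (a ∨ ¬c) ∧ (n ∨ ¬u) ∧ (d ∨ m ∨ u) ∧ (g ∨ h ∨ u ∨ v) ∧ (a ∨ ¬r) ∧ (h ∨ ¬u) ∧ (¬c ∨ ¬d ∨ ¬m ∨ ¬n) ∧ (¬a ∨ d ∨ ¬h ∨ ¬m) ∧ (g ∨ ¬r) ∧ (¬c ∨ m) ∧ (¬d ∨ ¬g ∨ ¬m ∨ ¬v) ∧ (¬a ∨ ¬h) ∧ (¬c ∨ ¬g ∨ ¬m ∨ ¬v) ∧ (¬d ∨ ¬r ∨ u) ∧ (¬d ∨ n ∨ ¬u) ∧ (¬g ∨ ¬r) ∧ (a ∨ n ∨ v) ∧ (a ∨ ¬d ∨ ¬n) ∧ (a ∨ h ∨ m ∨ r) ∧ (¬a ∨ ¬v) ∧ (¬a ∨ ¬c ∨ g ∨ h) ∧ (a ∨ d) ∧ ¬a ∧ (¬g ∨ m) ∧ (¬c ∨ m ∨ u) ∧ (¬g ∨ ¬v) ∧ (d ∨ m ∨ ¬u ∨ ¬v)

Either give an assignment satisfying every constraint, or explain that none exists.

h = False, v = True, d = True, u = False, m = True, n = False, a = False, c = False, g = False, r = False

Unit clause (¬a) forces a = False.
In (a ∨ ¬c) only ¬c is left, so c = False.
In (a ∨ ¬r) only ¬r is left, so r = False.
In (a ∨ d) only d is left, so d = True.
In (a ∨ ¬d ∨ ¬n) only ¬n is left, so n = False.
In (n ∨ ¬u) only ¬u is left, so u = False.
In (a ∨ n ∨ v) only v is left, so v = True.
In (¬g ∨ ¬v) only ¬g is left, so g = False.
Set h = False.
  then (a ∨ h ∨ m ∨ r) forces m = True.
All clauses satisfied.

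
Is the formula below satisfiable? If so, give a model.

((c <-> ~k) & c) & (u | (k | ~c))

k: False, u: True, c: True

  (c <-> ~k) & c = True
    c <-> ~k = True
      ~k = True
  u | (k | ~c) = True
    k | ~c = False
      ~c = False
Both conjuncts True, so the formula holds.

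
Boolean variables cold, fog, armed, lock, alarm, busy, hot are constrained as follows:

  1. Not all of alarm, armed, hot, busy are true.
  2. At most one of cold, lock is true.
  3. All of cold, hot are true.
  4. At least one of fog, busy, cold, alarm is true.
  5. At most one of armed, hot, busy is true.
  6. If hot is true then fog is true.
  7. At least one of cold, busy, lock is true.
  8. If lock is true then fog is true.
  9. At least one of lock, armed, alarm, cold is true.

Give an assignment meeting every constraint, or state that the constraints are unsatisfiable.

cold = True, fog = True, armed = False, lock = False, alarm = True, busy = False, hot = True

  (1) {alarm, armed, hot, busy}: 2/4 true — not all ✓
  (2) {cold, lock}: 1 true — at most one ✓
  (3) {cold, hot}: all 2 true ✓
  (4) {fog, busy, cold, alarm}: 3 true — at least one ✓
  (5) {armed, hot, busy}: 1 true — at most one ✓
  (6) hot=T ⇒ fog: T ✓
  (7) {cold, busy, lock}: 1 true — at least one ✓
  (8) lock=F ⇒ fog: vacuous ✓
  (9) {lock, armed, alarm, cold}: 2 true — at least one ✓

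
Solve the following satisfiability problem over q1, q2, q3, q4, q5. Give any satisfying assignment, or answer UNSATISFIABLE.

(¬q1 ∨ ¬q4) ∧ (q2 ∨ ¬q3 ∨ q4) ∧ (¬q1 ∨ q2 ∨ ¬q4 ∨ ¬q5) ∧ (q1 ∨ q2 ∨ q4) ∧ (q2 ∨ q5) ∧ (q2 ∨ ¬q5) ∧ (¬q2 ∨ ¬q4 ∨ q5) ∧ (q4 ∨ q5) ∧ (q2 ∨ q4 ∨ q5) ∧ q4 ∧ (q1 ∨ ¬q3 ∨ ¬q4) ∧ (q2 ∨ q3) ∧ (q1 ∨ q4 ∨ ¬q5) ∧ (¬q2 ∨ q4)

q1=F; q2=T; q3=F; q4=T; q5=T

Unit clause (q4) forces q4 = True.
In (¬q1 ∨ ¬q4) only ¬q1 is left, so q1 = False.
In (q1 ∨ ¬q3 ∨ ¬q4) only ¬q3 is left, so q3 = False.
In (q2 ∨ q3) only q2 is left, so q2 = True.
In (¬q2 ∨ ¬q4 ∨ q5) only q5 is left, so q5 = True.
All clauses satisfied.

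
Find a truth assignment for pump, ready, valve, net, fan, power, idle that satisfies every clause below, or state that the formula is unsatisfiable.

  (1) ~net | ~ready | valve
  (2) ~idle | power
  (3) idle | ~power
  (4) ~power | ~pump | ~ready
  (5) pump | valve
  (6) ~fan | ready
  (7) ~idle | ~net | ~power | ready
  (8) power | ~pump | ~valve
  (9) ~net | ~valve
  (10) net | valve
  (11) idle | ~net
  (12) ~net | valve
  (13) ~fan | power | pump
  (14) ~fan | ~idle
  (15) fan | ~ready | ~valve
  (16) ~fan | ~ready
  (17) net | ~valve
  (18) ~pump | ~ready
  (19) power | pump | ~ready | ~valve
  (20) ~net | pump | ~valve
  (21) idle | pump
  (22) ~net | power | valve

Case net = True:
  (~net | ~valve) forces valve = False.
  Clause (~net | valve) is falsified — contradiction.
Case net = False:
  (net | valve) forces valve = True.
  Clause (net | ~valve) is falsified — contradiction.
Both cases fail, so the formula is unsatisfiable.

No satisfying assignment exists.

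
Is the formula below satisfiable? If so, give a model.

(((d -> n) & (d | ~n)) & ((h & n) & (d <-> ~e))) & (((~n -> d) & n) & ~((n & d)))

Case n = True: the formula simplifies to (d & (h & (d <-> ~e))) & ~d.
  d = True: the conjunct ~d is False.
  d = False: the conjunct d is False.
Case n = False: the conjunct n is False.
Both cases fail — unsatisfiable.

UNSATISFIABLE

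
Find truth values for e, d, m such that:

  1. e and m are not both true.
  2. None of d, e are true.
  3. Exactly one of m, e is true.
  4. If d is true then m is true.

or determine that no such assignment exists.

e=F; d=F; m=T

  (1) e=F, m=T — not both ✓
  (2) {d, e}: 0 true — none ✓
  (3) {m, e}: 1 true — exactly one ✓
  (4) d=F ⇒ m: vacuous ✓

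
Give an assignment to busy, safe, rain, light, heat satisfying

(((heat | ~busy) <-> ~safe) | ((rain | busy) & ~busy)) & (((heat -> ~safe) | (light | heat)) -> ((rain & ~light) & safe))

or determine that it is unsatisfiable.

busy: False; safe: True; rain: True; light: False; heat: True

  ((heat | ~busy) <-> ~safe) | ((rain | busy) & ~busy) = True
    (heat | ~busy) <-> ~safe = False
      heat | ~busy = True
        ~busy = True
      ~safe = False
    (rain | busy) & ~busy = True
      rain | busy = True
      ~busy = True
  ((heat -> ~safe) | (light | heat)) -> ((rain & ~light) & safe) = True
    (heat -> ~safe) | (light | heat) = True
      heat -> ~safe = False
        ~safe = False
      light | heat = True
    (rain & ~light) & safe = True
      rain & ~light = True
        ~light = True
Both conjuncts True, so the formula holds.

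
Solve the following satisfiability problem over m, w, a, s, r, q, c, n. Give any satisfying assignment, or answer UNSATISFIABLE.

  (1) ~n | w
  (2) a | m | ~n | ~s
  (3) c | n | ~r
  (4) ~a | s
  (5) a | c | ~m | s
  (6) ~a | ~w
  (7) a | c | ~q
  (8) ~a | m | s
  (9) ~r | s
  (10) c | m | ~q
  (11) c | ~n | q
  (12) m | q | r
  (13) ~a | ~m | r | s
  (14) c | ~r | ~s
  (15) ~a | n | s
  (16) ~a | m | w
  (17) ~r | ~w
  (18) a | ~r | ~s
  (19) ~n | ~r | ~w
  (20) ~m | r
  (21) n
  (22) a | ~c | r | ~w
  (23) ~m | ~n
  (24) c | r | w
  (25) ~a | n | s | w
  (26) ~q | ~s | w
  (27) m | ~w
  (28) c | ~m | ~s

Case w = True:
  (~a | ~w) forces a = False.
  (~r | ~w) forces r = False.
  (~m | r) forces m = False.
  Clause (m | ~w) is falsified — contradiction.
Case w = False:
  (~n | w) forces n = False.
  Clause (n) is falsified — contradiction.
Both cases fail, so the formula is unsatisfiable.

Unsatisfiable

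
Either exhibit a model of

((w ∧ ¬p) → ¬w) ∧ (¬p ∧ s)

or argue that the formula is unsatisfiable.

p: False; w: False; s: True

  (w ∧ ¬p) → ¬w = True
    w ∧ ¬p = False
      ¬p = True
    ¬w = True
  ¬p ∧ s = True
    ¬p = True
Both conjuncts True, so the formula holds.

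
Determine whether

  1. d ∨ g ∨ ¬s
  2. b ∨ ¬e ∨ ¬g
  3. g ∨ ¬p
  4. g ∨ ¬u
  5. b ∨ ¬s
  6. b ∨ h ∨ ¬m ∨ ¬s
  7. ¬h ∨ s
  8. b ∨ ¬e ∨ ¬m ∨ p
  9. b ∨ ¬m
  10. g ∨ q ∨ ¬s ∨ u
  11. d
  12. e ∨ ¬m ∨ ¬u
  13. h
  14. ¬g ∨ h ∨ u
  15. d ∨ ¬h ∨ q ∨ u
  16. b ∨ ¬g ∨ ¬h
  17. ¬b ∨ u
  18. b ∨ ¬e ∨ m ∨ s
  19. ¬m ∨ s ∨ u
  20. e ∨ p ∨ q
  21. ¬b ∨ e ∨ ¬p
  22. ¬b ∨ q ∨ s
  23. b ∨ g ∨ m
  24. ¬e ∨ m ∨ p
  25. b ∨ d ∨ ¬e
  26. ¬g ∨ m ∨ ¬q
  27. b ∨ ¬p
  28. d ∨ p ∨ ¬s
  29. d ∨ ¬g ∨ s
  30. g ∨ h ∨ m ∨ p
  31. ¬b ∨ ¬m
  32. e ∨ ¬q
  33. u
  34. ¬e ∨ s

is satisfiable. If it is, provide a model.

e=T, g=T, u=T, h=T, b=T, s=T, q=F, p=T, d=T, m=F

Unit clause (d) forces d = True.
Unit clause (h) forces h = True.
Unit clause (u) forces u = True.
In (g ∨ ¬u) only g is left, so g = True.
In (¬h ∨ s) only s is left, so s = True.
In (b ∨ ¬g ∨ ¬h) only b is left, so b = True.
In (¬b ∨ ¬m) only ¬m is left, so m = False.
In (¬g ∨ m ∨ ¬q) only ¬q is left, so q = False.
Try e = False:
  (e ∨ p ∨ q) forces p = True.
  clause (¬b ∨ e ∨ ¬p) is falsified — backtrack.
So e = True.
  then (¬e ∨ m ∨ p) forces p = True.
All clauses satisfied.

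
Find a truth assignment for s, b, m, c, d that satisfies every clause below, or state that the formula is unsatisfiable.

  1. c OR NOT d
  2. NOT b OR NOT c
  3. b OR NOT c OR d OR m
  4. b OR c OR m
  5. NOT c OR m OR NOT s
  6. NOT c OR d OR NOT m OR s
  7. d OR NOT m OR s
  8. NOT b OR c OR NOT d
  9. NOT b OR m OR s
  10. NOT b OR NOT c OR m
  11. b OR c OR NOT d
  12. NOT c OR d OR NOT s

Set s = True.
Set b = False.
Set m = True.
Set c = True.
  then (NOT c OR d OR NOT s) forces d = True.
All clauses satisfied.

s = True, b = False, m = True, c = True, d = True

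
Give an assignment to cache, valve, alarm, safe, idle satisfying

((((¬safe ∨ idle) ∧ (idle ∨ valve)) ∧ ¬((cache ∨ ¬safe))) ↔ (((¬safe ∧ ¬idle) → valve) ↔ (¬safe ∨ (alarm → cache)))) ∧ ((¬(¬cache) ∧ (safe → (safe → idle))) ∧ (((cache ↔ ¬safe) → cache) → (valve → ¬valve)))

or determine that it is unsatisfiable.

cache: True, valve: False, alarm: True, safe: False, idle: False

  (((¬safe ∨ idle) ∧ (idle ∨ valve)) ∧ ¬((cache ∨ ¬safe))) ↔ (((¬safe ∧ ¬idle) → valve) ↔ (¬safe ∨ (alarm → cache))) = True
    ((¬safe ∨ idle) ∧ (idle ∨ valve)) ∧ ¬((cache ∨ ¬safe)) = False
      (¬safe ∨ idle) ∧ (idle ∨ valve) = False
        ¬safe ∨ idle = True
          ¬safe = True
        idle ∨ valve = False
      ¬((cache ∨ ¬safe)) = False
        cache ∨ ¬safe = True
          ¬safe = True
    ((¬safe ∧ ¬idle) → valve) ↔ (¬safe ∨ (alarm → cache)) = False
      (¬safe ∧ ¬idle) → valve = False
        ¬safe ∧ ¬idle = True
          ¬safe = True
          ¬idle = True
      ¬safe ∨ (alarm → cache) = True
        ¬safe = True
        alarm → cache = True
  (¬(¬cache) ∧ (safe → (safe → idle))) ∧ (((cache ↔ ¬safe) → cache) → (valve → ¬valve)) = True
    ¬(¬cache) ∧ (safe → (safe → idle)) = True
      ¬(¬cache) = True
        ¬cache = False
      safe → (safe → idle) = True
        safe → idle = True
    ((cache ↔ ¬safe) → cache) → (valve → ¬valve) = True
      (cache ↔ ¬safe) → cache = True
        cache ↔ ¬safe = True
          ¬safe = True
      valve → ¬valve = True
        ¬valve = True
Both conjuncts True, so the formula holds.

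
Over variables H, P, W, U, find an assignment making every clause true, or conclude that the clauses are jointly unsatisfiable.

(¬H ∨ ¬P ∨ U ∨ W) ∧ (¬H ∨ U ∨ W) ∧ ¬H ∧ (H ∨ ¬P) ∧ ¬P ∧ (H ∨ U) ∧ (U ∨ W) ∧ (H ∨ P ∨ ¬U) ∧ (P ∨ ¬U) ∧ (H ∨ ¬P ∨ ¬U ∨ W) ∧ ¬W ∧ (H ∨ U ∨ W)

UNSATISFIABLE

Case H = True:
  Clause (¬H) is falsified — contradiction.
Case H = False:
  (H ∨ ¬P) forces P = False.
  (H ∨ U) forces U = True.
  Clause (H ∨ P ∨ ¬U) is falsified — contradiction.
Both cases fail, so the formula is unsatisfiable.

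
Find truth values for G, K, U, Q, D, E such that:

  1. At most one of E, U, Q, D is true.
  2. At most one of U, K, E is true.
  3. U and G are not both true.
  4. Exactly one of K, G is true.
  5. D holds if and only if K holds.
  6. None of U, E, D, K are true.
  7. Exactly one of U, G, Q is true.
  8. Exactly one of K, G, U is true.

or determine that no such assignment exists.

G=T, K=F, U=F, Q=F, D=F, E=F

  (1) {E, U, Q, D}: 0 true — at most one ✓
  (2) {U, K, E}: 0 true — at most one ✓
  (3) U=F, G=T — not both ✓
  (4) {K, G}: 1 true — exactly one ✓
  (5) D=F, K=F — same ✓
  (6) {U, E, D, K}: 0 true — none ✓
  (7) {U, G, Q}: 1 true — exactly one ✓
  (8) {K, G, U}: 1 true — exactly one ✓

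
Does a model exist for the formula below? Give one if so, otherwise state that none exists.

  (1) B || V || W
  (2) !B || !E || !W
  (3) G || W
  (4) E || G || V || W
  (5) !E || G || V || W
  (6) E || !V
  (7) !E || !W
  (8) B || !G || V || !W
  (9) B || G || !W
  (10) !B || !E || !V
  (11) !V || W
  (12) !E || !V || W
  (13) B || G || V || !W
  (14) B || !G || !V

Set G = False.
  then (G || W) forces W = True.
  then (!E || !W) forces E = False.
  then (B || G || !W) forces B = True.
  then (E || !V) forces V = False.
All clauses satisfied.

G = False, W = True, B = True, V = False, E = False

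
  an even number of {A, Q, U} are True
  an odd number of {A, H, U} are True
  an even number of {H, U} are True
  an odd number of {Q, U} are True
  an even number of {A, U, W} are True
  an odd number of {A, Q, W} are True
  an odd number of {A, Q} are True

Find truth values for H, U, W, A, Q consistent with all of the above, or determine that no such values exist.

H = True, U = True, W = False, A = True, Q = False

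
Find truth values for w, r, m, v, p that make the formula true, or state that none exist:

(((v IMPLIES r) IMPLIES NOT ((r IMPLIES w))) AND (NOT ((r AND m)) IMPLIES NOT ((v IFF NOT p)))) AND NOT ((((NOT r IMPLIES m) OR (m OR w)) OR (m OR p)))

Unsatisfiable

Case r = True: the conjunct NOT ((((NOT r IMPLIES m) OR (m OR w)) OR (m OR p))) becomes NOT ((True OR (m OR p))) = False.
Case r = False: the formula simplifies to (v AND NOT ((v IFF NOT p))) AND NOT (((m OR (m OR w)) OR (m OR p))).
  m = True: the conjunct NOT (((m OR (m OR w)) OR (m OR p))) becomes NOT ((True OR True)) = False.
  m = False: simplifies to (v AND NOT ((v IFF NOT p))) AND NOT ((w OR p)).
    p = True: the conjunct NOT ((w OR p)) becomes NOT ((w OR True)) = False.
    p = False: simplifies to (v AND NOT v) AND NOT w.
      v = True: the conjunct NOT v is False.
      v = False: the conjunct v is False.
Both cases fail — unsatisfiable.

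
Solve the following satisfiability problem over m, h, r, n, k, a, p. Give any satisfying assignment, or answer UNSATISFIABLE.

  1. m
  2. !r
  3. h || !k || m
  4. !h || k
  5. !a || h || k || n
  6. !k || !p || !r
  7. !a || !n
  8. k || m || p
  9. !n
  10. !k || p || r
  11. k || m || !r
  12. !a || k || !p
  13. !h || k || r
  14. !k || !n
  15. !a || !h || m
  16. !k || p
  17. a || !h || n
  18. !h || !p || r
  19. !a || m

Unit clause (m) forces m = True.
Unit clause (!r) forces r = False.
Unit clause (!n) forces n = False.
Try h = True:
  (!h || k) forces k = True.
  (!k || p || r) forces p = True.
  clause (!h || !p || r) is falsified — backtrack.
So h = False.
Set k = False.
  then (!a || h || k || n) forces a = False.
Set p = False.
All clauses satisfied.

m: True, h: False, r: False, n: False, k: False, a: False, p: False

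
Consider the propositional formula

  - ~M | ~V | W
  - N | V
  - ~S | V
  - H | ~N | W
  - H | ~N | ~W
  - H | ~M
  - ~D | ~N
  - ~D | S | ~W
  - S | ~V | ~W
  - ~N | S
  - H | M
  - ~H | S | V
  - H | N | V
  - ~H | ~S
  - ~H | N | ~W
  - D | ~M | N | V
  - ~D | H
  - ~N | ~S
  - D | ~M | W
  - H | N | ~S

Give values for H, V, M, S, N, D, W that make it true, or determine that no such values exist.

H: True, V: True, M: False, S: False, N: False, D: False, W: False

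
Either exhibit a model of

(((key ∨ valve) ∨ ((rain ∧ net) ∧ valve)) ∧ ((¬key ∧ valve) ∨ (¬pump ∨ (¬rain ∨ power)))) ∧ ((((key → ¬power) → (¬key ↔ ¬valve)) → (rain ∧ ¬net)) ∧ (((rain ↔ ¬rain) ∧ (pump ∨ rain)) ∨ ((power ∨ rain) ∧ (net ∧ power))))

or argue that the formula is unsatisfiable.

power=T, pump=F, valve=T, net=T, key=F, rain=T

  ((key ∨ valve) ∨ ((rain ∧ net) ∧ valve)) ∧ ((¬key ∧ valve) ∨ (¬pump ∨ (¬rain ∨ power))) = True
    (key ∨ valve) ∨ ((rain ∧ net) ∧ valve) = True
      key ∨ valve = True
      (rain ∧ net) ∧ valve = True
        rain ∧ net = True
    (¬key ∧ valve) ∨ (¬pump ∨ (¬rain ∨ power)) = True
      ¬key ∧ valve = True
        ¬key = True
      ¬pump ∨ (¬rain ∨ power) = True
        ¬pump = True
        ¬rain ∨ power = True
          ¬rain = False
  (((key → ¬power) → (¬key ↔ ¬valve)) → (rain ∧ ¬net)) ∧ (((rain ↔ ¬rain) ∧ (pump ∨ rain)) ∨ ((power ∨ rain) ∧ (net ∧ power))) = True
    ((key → ¬power) → (¬key ↔ ¬valve)) → (rain ∧ ¬net) = True
      (key → ¬power) → (¬key ↔ ¬valve) = False
        key → ¬power = True
          ¬power = False
        ¬key ↔ ¬valve = False
          ¬key = True
          ¬valve = False
      rain ∧ ¬net = False
        ¬net = False
    ((rain ↔ ¬rain) ∧ (pump ∨ rain)) ∨ ((power ∨ rain) ∧ (net ∧ power)) = True
      (rain ↔ ¬rain) ∧ (pump ∨ rain) = False
        rain ↔ ¬rain = False
          ¬rain = False
        pump ∨ rain = True
      (power ∨ rain) ∧ (net ∧ power) = True
        power ∨ rain = True
        net ∧ power = True
Both conjuncts True, so the formula holds.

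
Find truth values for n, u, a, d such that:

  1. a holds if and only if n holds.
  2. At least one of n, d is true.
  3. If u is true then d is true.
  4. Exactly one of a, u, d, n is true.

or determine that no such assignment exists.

n=F, u=F, a=F, d=T

  (1) a=F, n=F — same ✓
  (2) {n, d}: 1 true — at least one ✓
  (3) u=F ⇒ d: vacuous ✓
  (4) {a, u, d, n}: 1 true — exactly one ✓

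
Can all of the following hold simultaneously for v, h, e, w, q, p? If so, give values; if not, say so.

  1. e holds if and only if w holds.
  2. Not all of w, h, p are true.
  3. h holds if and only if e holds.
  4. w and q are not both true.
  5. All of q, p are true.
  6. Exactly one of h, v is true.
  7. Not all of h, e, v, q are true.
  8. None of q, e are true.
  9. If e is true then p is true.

Case q = True:
  Constraint (8) is violated (q=T) — contradiction.
Case q = False:
  Constraint (5) is violated (q=F) — contradiction.
Both cases fail — unsatisfiable.

UNSATISFIABLE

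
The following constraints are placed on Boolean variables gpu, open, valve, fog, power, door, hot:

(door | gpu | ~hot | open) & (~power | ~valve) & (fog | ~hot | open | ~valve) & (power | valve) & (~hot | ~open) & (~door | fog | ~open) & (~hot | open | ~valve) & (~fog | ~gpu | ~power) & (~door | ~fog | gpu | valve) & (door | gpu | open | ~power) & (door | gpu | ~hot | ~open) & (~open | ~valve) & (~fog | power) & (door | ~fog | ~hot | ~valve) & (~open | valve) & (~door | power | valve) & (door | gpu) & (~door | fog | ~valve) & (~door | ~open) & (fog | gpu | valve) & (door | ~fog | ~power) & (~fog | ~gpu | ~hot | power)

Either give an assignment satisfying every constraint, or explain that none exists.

Set gpu = True.
Try open = True:
  (~hot | ~open) forces hot = False.
  (~open | ~valve) forces valve = False.
  clause (~open | valve) is falsified — backtrack.
So open = False.
Set valve = False.
  then (power | valve) forces power = True.
  then (~fog | ~gpu | ~power) forces fog = False.
Set door = True.
Set hot = False.
All clauses satisfied.

gpu=T; open=F; valve=F; fog=F; power=T; door=T; hot=F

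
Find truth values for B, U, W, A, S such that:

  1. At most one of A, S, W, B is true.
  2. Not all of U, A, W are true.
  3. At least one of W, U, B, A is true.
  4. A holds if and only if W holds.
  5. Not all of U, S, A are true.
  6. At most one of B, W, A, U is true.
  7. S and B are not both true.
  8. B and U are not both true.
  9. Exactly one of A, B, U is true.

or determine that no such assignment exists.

B: True, U: False, W: False, A: False, S: False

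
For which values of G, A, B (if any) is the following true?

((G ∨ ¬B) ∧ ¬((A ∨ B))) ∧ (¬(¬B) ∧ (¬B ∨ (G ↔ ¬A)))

Unsatisfiable — no assignment works.

Case B = True: the conjunct ¬((A ∨ B)) becomes ¬((A ∨ True)) = False.
Case B = False: the conjunct ¬(¬B) becomes ¬(¬False) = False.
Both cases fail — unsatisfiable.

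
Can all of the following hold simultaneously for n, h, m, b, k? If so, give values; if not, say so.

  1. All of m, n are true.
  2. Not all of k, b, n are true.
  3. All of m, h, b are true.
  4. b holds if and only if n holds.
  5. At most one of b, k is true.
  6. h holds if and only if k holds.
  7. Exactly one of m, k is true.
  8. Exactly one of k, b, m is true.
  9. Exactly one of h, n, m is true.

UNSATISFIABLE

Case n = True:
  (1) forces m = True.
  Constraint (9) is violated (n=T, m=T) — contradiction.
Case n = False:
  Constraint (1) is violated (n=F) — contradiction.
Both cases fail — unsatisfiable.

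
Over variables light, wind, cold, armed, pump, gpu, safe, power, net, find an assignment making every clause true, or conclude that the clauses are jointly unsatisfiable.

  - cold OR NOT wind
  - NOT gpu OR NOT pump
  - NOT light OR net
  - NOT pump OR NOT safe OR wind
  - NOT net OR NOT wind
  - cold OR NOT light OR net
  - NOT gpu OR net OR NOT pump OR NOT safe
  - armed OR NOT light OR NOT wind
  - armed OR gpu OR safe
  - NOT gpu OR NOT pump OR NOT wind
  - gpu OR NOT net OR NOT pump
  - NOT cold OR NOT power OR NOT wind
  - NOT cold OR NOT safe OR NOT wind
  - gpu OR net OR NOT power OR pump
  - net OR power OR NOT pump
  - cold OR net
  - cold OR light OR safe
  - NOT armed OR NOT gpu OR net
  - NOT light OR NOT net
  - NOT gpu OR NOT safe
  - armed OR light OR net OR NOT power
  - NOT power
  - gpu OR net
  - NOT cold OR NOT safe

Unit clause (NOT power) forces power = False.
Try light = True:
  (NOT light OR net) forces net = True.
  clause (NOT light OR NOT net) is falsified — backtrack.
So light = False.
Set wind = True.
  then (cold OR NOT wind) forces cold = True.
  then (NOT net OR NOT wind) forces net = False.
  then (NOT cold OR NOT safe OR NOT wind) forces safe = False.
  then (net OR power OR NOT pump) forces pump = False.
  then (gpu OR net) forces gpu = True.
  then (NOT armed OR NOT gpu OR net) forces armed = False.
All clauses satisfied.

light=F, wind=T, cold=T, armed=F, pump=F, gpu=T, safe=F, power=F, net=F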